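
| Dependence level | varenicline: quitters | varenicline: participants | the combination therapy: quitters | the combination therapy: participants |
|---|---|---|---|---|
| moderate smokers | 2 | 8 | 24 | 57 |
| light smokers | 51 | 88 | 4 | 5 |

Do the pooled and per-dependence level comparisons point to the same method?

No

Moderate smokers: varenicline 2/8 = 25.0%, the combination therapy 24/57 = 42.1% → the combination therapy
Light smokers: varenicline 51/88 = 58.0%, the combination therapy 4/5 = 80.0% → the combination therapy
Overall: varenicline 53/96 = 55.2%, the combination therapy 28/62 = 45.2% → varenicline
The combination therapy wins each dependence group but varenicline wins overall — the comparison reverses. The combination therapy's participants skew toward moderate smokers, which has a lower base rate.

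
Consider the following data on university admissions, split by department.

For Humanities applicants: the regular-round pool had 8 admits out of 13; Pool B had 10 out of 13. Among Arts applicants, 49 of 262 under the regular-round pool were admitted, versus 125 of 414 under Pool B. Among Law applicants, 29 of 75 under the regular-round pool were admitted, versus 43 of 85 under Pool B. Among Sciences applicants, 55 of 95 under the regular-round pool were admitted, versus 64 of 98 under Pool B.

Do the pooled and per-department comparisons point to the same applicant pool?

Yes

Humanities: the regular-round pool 8/13 = 61.5%, Pool B 10/13 = 76.9% → Pool B
Arts: the regular-round pool 49/262 = 18.7%, Pool B 125/414 = 30.2% → Pool B
Law: the regular-round pool 29/75 = 38.7%, Pool B 43/85 = 50.6% → Pool B
Sciences: the regular-round pool 55/95 = 57.9%, Pool B 64/98 = 65.3% → Pool B
Overall: the regular-round pool 141/445 = 31.7%, Pool B 242/610 = 39.7% → Pool B
Pool B wins overall and in every department group — no reversal.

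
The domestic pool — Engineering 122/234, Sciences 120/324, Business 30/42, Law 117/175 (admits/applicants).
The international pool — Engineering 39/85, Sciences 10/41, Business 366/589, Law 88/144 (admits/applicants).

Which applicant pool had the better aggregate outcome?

the international pool

Engineering: the domestic pool 122/234 = 52.1%, the international pool 39/85 = 45.9% → the domestic pool
Sciences: the domestic pool 120/324 = 37.0%, the international pool 10/41 = 24.4% → the domestic pool
Business: the domestic pool 30/42 = 71.4%, the international pool 366/589 = 62.1% → the domestic pool
Law: the domestic pool 117/175 = 66.9%, the international pool 88/144 = 61.1% → the domestic pool
Overall: the domestic pool 389/775 = 50.2%, the international pool 503/859 = 58.6% → the international pool
(The domestic pool wins every department group but the international pool wins overall — the domestic pool's applicants skew toward the low-rate Sciences group.)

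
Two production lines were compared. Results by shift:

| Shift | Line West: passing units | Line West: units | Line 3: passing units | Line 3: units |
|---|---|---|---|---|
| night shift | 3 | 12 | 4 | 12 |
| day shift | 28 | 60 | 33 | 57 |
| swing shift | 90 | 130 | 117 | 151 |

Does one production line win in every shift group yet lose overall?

Night shift: Line West 3/12 = 25.0%, Line 3 4/12 = 33.3% → Line 3
Day shift: Line West 28/60 = 46.7%, Line 3 33/57 = 57.9% → Line 3
Swing shift: Line West 90/130 = 69.2%, Line 3 117/151 = 77.5% → Line 3
Overall: Line West 121/202 = 59.9%, Line 3 154/220 = 70.0% → Line 3
Line 3 wins overall and in every shift group — no reversal.

No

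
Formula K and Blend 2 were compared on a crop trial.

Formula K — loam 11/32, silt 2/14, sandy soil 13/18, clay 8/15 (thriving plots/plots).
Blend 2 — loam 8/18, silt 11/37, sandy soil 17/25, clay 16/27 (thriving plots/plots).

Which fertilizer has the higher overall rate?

Blend 2

Loam: Formula K 11/32 = 34.4%, Blend 2 8/18 = 44.4% → Blend 2
Silt: Formula K 2/14 = 14.3%, Blend 2 11/37 = 29.7% → Blend 2
Sandy soil: Formula K 13/18 = 72.2%, Blend 2 17/25 = 68.0% → Formula K
Clay: Formula K 8/15 = 53.3%, Blend 2 16/27 = 59.3% → Blend 2
Overall: Formula K 34/79 = 43.0%, Blend 2 52/107 = 48.6% → Blend 2
(Neither sweeps every soil group, but Blend 2 has the higher pooled rate.)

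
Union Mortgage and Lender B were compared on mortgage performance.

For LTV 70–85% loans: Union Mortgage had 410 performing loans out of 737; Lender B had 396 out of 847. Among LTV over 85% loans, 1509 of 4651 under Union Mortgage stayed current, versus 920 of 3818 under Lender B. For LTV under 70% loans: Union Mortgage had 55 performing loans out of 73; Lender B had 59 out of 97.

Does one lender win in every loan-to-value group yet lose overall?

LTV 70–85%: Union Mortgage 410/737 = 55.6%, Lender B 396/847 = 46.8% → Union Mortgage
LTV over 85%: Union Mortgage 1509/4651 = 32.4%, Lender B 920/3818 = 24.1% → Union Mortgage
LTV under 70%: Union Mortgage 55/73 = 75.3%, Lender B 59/97 = 60.8% → Union Mortgage
Overall: Union Mortgage 1974/5461 = 36.1%, Lender B 1375/4762 = 28.9% → Union Mortgage
Union Mortgage wins overall and in every loan-to-value group — no reversal.

No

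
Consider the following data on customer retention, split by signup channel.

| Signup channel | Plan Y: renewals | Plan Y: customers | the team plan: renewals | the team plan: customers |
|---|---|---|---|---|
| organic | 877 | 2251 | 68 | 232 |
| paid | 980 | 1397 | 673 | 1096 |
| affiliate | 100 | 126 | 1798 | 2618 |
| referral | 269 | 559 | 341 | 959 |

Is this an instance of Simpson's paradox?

Organic: Plan Y 877/2251 = 39.0%, the team plan 68/232 = 29.3% → Plan Y
Paid: Plan Y 980/1397 = 70.2%, the team plan 673/1096 = 61.4% → Plan Y
Affiliate: Plan Y 100/126 = 79.4%, the team plan 1798/2618 = 68.7% → Plan Y
Referral: Plan Y 269/559 = 48.1%, the team plan 341/959 = 35.6% → Plan Y
Overall: Plan Y 2226/4333 = 51.4%, the team plan 2880/4905 = 58.7% → the team plan
Plan Y wins each signup group but the team plan wins overall — the comparison reverses. Plan Y's customers skew toward organic, which has a lower base rate.

Yes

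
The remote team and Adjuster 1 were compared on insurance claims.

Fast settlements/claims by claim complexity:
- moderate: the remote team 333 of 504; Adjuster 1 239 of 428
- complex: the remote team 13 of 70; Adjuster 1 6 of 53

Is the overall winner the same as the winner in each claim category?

Yes

Moderate: the remote team 333/504 = 66.1%, Adjuster 1 239/428 = 55.8% → the remote team
Complex: the remote team 13/70 = 18.6%, Adjuster 1 6/53 = 11.3% → the remote team
Overall: the remote team 346/574 = 60.3%, Adjuster 1 245/481 = 50.9% → the remote team
The remote team wins overall and in every claim group — no reversal.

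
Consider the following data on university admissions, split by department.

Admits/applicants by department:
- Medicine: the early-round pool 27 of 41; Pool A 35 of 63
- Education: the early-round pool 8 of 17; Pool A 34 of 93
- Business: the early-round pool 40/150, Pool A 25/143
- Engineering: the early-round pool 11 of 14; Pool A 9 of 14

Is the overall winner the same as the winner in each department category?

Yes

Medicine: the early-round pool 27/41 = 65.9%, Pool A 35/63 = 55.6% → the early-round pool
Education: the early-round pool 8/17 = 47.1%, Pool A 34/93 = 36.6% → the early-round pool
Business: the early-round pool 40/150 = 26.7%, Pool A 25/143 = 17.5% → the early-round pool
Engineering: the early-round pool 11/14 = 78.6%, Pool A 9/14 = 64.3% → the early-round pool
Overall: the early-round pool 86/222 = 38.7%, Pool A 103/313 = 32.9% → the early-round pool
The early-round pool wins overall and in every department group — no reversal.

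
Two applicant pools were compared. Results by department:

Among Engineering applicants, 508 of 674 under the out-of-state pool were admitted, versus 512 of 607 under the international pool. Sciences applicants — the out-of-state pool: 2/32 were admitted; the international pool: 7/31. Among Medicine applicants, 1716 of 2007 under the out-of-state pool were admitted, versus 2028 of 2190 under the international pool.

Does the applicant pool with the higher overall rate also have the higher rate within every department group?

Engineering: the out-of-state pool 508/674 = 75.4%, the international pool 512/607 = 84.3% → the international pool
Sciences: the out-of-state pool 2/32 = 6.2%, the international pool 7/31 = 22.6% → the international pool
Medicine: the out-of-state pool 1716/2007 = 85.5%, the international pool 2028/2190 = 92.6% → the international pool
Overall: the out-of-state pool 2226/2713 = 82.0%, the international pool 2547/2828 = 90.1% → the international pool
The international pool wins overall and in every department group — no reversal.

Yes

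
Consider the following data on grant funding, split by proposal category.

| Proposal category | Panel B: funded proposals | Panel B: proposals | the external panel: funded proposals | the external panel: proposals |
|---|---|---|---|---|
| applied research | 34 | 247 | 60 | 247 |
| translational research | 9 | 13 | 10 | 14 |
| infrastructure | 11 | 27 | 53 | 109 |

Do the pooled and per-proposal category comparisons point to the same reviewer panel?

Applied research: Panel B 34/247 = 13.8%, the external panel 60/247 = 24.3% → the external panel
Translational research: Panel B 9/13 = 69.2%, the external panel 10/14 = 71.4% → the external panel
Infrastructure: Panel B 11/27 = 40.7%, the external panel 53/109 = 48.6% → the external panel
Overall: Panel B 54/287 = 18.8%, the external panel 123/370 = 33.2% → the external panel
The external panel wins overall and in every proposal group — no reversal.

Yes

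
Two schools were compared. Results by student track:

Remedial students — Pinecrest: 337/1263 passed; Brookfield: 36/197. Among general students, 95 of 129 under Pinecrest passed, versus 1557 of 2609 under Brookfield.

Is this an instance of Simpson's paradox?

Remedial: Pinecrest 337/1263 = 26.7%, Brookfield 36/197 = 18.3% → Pinecrest
General: Pinecrest 95/129 = 73.6%, Brookfield 1557/2609 = 59.7% → Pinecrest
Overall: Pinecrest 432/1392 = 31.0%, Brookfield 1593/2806 = 56.8% → Brookfield
Pinecrest wins each student group but Brookfield wins overall — the comparison reverses. Pinecrest's students skew toward remedial, which has a lower base rate.

Yes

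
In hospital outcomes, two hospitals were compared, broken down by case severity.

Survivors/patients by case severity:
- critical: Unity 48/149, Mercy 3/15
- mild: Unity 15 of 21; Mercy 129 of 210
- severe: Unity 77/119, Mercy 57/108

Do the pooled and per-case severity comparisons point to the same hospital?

Critical: Unity 48/149 = 32.2%, Mercy 3/15 = 20.0% → Unity
Mild: Unity 15/21 = 71.4%, Mercy 129/210 = 61.4% → Unity
Severe: Unity 77/119 = 64.7%, Mercy 57/108 = 52.8% → Unity
Overall: Unity 140/289 = 48.4%, Mercy 189/333 = 56.8% → Mercy
Unity wins each case group but Mercy wins overall — the comparison reverses. Unity's patients skew toward critical, which has a lower base rate.

No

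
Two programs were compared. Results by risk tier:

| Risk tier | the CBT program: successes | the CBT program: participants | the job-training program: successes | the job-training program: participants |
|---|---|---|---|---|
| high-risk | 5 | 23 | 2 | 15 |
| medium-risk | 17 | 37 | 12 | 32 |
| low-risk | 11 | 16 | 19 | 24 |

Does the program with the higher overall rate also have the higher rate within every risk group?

No

High-risk: the CBT program 5/23 = 21.7%, the job-training program 2/15 = 13.3% → the CBT program
Medium-risk: the CBT program 17/37 = 45.9%, the job-training program 12/32 = 37.5% → the CBT program
Low-risk: the CBT program 11/16 = 68.8%, the job-training program 19/24 = 79.2% → the job-training program
Overall: the CBT program 33/76 = 43.4%, the job-training program 33/71 = 46.5% → the job-training program
Neither sweeps: the CBT program wins 2 of 3 groups, the job-training program wins 1. The job-training program wins overall but not every group — no Simpson reversal.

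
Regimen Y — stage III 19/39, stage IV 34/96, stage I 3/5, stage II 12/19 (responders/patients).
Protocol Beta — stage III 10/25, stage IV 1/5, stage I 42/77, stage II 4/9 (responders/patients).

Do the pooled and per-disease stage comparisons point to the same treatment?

Stage III: Regimen Y 19/39 = 48.7%, Protocol Beta 10/25 = 40.0% → Regimen Y
Stage IV: Regimen Y 34/96 = 35.4%, Protocol Beta 1/5 = 20.0% → Regimen Y
Stage I: Regimen Y 3/5 = 60.0%, Protocol Beta 42/77 = 54.5% → Regimen Y
Stage II: Regimen Y 12/19 = 63.2%, Protocol Beta 4/9 = 44.4% → Regimen Y
Overall: Regimen Y 68/159 = 42.8%, Protocol Beta 57/116 = 49.1% → Protocol Beta
Regimen Y wins each disease group but Protocol Beta wins overall — the comparison reverses. Regimen Y's patients skew toward stage IV, which has a lower base rate.

No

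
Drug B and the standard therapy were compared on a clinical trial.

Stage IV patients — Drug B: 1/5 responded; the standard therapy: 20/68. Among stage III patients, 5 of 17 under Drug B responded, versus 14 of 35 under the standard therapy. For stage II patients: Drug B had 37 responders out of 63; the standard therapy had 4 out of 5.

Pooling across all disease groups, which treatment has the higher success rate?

Stage IV: Drug B 1/5 = 20.0%, the standard therapy 20/68 = 29.4% → the standard therapy
Stage III: Drug B 5/17 = 29.4%, the standard therapy 14/35 = 40.0% → the standard therapy
Stage II: Drug B 37/63 = 58.7%, the standard therapy 4/5 = 80.0% → the standard therapy
Overall: Drug B 43/85 = 50.6%, the standard therapy 38/108 = 35.2% → Drug B
(The standard therapy wins every disease group but Drug B wins overall — the standard therapy's patients skew toward the low-rate stage IV group.)

Drug B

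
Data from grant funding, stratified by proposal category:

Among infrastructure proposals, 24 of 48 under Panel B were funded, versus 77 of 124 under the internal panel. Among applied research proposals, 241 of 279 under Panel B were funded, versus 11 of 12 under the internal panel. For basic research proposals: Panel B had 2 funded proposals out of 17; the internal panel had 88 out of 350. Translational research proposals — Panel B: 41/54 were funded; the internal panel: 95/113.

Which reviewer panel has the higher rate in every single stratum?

the internal panel

Infrastructure: Panel B 24/48 = 50.0%, the internal panel 77/124 = 62.1% → the internal panel
Applied research: Panel B 241/279 = 86.4%, the internal panel 11/12 = 91.7% → the internal panel
Basic research: Panel B 2/17 = 11.8%, the internal panel 88/350 = 25.1% → the internal panel
Translational research: Panel B 41/54 = 75.9%, the internal panel 95/113 = 84.1% → the internal panel
The internal panel has the higher rate in all 4 groups.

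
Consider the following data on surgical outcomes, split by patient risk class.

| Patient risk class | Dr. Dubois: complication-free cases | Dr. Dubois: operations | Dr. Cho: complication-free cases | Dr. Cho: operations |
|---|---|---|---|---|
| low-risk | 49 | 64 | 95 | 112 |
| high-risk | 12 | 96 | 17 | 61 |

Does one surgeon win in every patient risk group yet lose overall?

Low-risk: Dr. Dubois 49/64 = 76.6%, Dr. Cho 95/112 = 84.8% → Dr. Cho
High-risk: Dr. Dubois 12/96 = 12.5%, Dr. Cho 17/61 = 27.9% → Dr. Cho
Overall: Dr. Dubois 61/160 = 38.1%, Dr. Cho 112/173 = 64.7% → Dr. Cho
Dr. Cho wins overall and in every patient risk group — no reversal.

No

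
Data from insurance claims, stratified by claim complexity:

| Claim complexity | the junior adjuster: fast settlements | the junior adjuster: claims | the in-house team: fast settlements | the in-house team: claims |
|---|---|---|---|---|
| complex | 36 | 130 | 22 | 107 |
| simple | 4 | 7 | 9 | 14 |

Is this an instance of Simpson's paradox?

No

Complex: the junior adjuster 36/130 = 27.7%, the in-house team 22/107 = 20.6% → the junior adjuster
Simple: the junior adjuster 4/7 = 57.1%, the in-house team 9/14 = 64.3% → the in-house team
Overall: the junior adjuster 40/137 = 29.2%, the in-house team 31/121 = 25.6% → the junior adjuster
Neither sweeps: the junior adjuster wins 1 of 2 groups, the in-house team wins 1. The junior adjuster wins overall but not every group — no Simpson reversal.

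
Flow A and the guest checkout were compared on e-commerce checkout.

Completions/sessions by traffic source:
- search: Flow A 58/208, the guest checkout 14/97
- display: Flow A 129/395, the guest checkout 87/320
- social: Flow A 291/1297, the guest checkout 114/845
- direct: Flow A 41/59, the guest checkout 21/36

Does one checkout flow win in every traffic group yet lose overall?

Search: Flow A 58/208 = 27.9%, the guest checkout 14/97 = 14.4% → Flow A
Display: Flow A 129/395 = 32.7%, the guest checkout 87/320 = 27.2% → Flow A
Social: Flow A 291/1297 = 22.4%, the guest checkout 114/845 = 13.5% → Flow A
Direct: Flow A 41/59 = 69.5%, the guest checkout 21/36 = 58.3% → Flow A
Overall: Flow A 519/1959 = 26.5%, the guest checkout 236/1298 = 18.2% → Flow A
Flow A wins overall and in every traffic group — no reversal.

No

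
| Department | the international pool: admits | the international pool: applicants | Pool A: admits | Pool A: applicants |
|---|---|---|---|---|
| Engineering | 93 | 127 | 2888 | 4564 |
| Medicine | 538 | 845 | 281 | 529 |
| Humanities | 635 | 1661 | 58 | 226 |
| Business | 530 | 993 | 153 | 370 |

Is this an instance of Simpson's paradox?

Engineering: the international pool 93/127 = 73.2%, Pool A 2888/4564 = 63.3% → the international pool
Medicine: the international pool 538/845 = 63.7%, Pool A 281/529 = 53.1% → the international pool
Humanities: the international pool 635/1661 = 38.2%, Pool A 58/226 = 25.7% → the international pool
Business: the international pool 530/993 = 53.4%, Pool A 153/370 = 41.4% → the international pool
Overall: the international pool 1796/3626 = 49.5%, Pool A 3380/5689 = 59.4% → Pool A
The international pool wins each department group but Pool A wins overall — the comparison reverses. The international pool's applicants skew toward Humanities, which has a lower base rate.

Yes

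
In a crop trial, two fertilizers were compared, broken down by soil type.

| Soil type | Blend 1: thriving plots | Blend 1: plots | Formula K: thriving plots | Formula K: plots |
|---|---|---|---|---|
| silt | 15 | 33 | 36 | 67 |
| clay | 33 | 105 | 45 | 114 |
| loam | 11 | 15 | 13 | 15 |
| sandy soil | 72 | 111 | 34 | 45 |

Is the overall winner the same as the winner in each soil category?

Yes

Silt: Blend 1 15/33 = 45.5%, Formula K 36/67 = 53.7% → Formula K
Clay: Blend 1 33/105 = 31.4%, Formula K 45/114 = 39.5% → Formula K
Loam: Blend 1 11/15 = 73.3%, Formula K 13/15 = 86.7% → Formula K
Sandy soil: Blend 1 72/111 = 64.9%, Formula K 34/45 = 75.6% → Formula K
Overall: Blend 1 131/264 = 49.6%, Formula K 128/241 = 53.1% → Formula K
Formula K wins overall and in every soil group — no reversal.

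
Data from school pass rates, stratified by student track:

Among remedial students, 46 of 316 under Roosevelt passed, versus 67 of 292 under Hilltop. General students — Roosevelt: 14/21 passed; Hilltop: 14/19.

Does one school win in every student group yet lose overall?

No

Remedial: Roosevelt 46/316 = 14.6%, Hilltop 67/292 = 22.9% → Hilltop
General: Roosevelt 14/21 = 66.7%, Hilltop 14/19 = 73.7% → Hilltop
Overall: Roosevelt 60/337 = 17.8%, Hilltop 81/311 = 26.0% → Hilltop
Hilltop wins overall and in every student group — no reversal.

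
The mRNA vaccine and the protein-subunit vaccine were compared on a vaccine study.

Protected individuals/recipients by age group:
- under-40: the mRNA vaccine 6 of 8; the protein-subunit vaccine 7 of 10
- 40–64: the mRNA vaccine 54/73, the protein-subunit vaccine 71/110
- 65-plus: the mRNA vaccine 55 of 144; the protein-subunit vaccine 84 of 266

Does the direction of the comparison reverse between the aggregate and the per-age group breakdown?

Under-40: the mRNA vaccine 6/8 = 75.0%, the protein-subunit vaccine 7/10 = 70.0% → the mRNA vaccine
40–64: the mRNA vaccine 54/73 = 74.0%, the protein-subunit vaccine 71/110 = 64.5% → the mRNA vaccine
65-plus: the mRNA vaccine 55/144 = 38.2%, the protein-subunit vaccine 84/266 = 31.6% → the mRNA vaccine
Overall: the mRNA vaccine 115/225 = 51.1%, the protein-subunit vaccine 162/386 = 42.0% → the mRNA vaccine
The mRNA vaccine wins overall and in every age group — no reversal.

No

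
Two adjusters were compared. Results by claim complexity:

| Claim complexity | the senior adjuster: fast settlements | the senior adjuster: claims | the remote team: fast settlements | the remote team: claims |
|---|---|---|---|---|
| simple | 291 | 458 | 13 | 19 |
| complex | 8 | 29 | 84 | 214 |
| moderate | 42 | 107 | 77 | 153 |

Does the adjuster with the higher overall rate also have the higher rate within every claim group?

Simple: the senior adjuster 291/458 = 63.5%, the remote team 13/19 = 68.4% → the remote team
Complex: the senior adjuster 8/29 = 27.6%, the remote team 84/214 = 39.3% → the remote team
Moderate: the senior adjuster 42/107 = 39.3%, the remote team 77/153 = 50.3% → the remote team
Overall: the senior adjuster 341/594 = 57.4%, the remote team 174/386 = 45.1% → the senior adjuster
The remote team wins each claim group but the senior adjuster wins overall — the comparison reverses. The remote team's claims skew toward complex, which has a lower base rate.

No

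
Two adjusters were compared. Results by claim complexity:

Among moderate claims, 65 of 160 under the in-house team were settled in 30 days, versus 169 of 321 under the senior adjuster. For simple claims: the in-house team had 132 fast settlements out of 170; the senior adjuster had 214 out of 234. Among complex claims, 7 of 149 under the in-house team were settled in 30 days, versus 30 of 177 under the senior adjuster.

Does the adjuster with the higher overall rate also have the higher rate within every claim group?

Yes

Moderate: the in-house team 65/160 = 40.6%, the senior adjuster 169/321 = 52.6% → the senior adjuster
Simple: the in-house team 132/170 = 77.6%, the senior adjuster 214/234 = 91.5% → the senior adjuster
Complex: the in-house team 7/149 = 4.7%, the senior adjuster 30/177 = 16.9% → the senior adjuster
Overall: the in-house team 204/479 = 42.6%, the senior adjuster 413/732 = 56.4% → the senior adjuster
The senior adjuster wins overall and in every claim group — no reversal.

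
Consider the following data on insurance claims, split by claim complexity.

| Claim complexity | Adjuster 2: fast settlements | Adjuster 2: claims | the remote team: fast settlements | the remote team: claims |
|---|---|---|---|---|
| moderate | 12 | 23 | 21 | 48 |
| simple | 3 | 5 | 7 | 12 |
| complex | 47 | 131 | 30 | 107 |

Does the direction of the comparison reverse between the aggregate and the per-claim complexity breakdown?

No

Moderate: Adjuster 2 12/23 = 52.2%, the remote team 21/48 = 43.8% → Adjuster 2
Simple: Adjuster 2 3/5 = 60.0%, the remote team 7/12 = 58.3% → Adjuster 2
Complex: Adjuster 2 47/131 = 35.9%, the remote team 30/107 = 28.0% → Adjuster 2
Overall: Adjuster 2 62/159 = 39.0%, the remote team 58/167 = 34.7% → Adjuster 2
Adjuster 2 wins overall and in every claim group — no reversal.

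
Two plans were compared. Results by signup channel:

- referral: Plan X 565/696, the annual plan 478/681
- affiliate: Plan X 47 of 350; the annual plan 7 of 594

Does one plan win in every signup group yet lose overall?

No

Referral: Plan X 565/696 = 81.2%, the annual plan 478/681 = 70.2% → Plan X
Affiliate: Plan X 47/350 = 13.4%, the annual plan 7/594 = 1.2% → Plan X
Overall: Plan X 612/1046 = 58.5%, the annual plan 485/1275 = 38.0% → Plan X
Plan X wins overall and in every signup group — no reversal.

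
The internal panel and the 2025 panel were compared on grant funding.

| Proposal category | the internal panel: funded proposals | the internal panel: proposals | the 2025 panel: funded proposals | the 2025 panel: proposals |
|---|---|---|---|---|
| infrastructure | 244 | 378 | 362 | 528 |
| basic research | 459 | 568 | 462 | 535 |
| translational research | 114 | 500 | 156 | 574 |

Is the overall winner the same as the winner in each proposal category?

Yes

Infrastructure: the internal panel 244/378 = 64.6%, the 2025 panel 362/528 = 68.6% → the 2025 panel
Basic research: the internal panel 459/568 = 80.8%, the 2025 panel 462/535 = 86.4% → the 2025 panel
Translational research: the internal panel 114/500 = 22.8%, the 2025 panel 156/574 = 27.2% → the 2025 panel
Overall: the internal panel 817/1446 = 56.5%, the 2025 panel 980/1637 = 59.9% → the 2025 panel
The 2025 panel wins overall and in every proposal group — no reversal.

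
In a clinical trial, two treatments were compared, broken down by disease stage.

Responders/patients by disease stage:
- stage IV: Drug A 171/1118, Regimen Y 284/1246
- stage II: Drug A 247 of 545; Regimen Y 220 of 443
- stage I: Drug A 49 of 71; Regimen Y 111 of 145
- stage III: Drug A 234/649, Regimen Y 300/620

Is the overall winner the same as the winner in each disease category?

Stage IV: Drug A 171/1118 = 15.3%, Regimen Y 284/1246 = 22.8% → Regimen Y
Stage II: Drug A 247/545 = 45.3%, Regimen Y 220/443 = 49.7% → Regimen Y
Stage I: Drug A 49/71 = 69.0%, Regimen Y 111/145 = 76.6% → Regimen Y
Stage III: Drug A 234/649 = 36.1%, Regimen Y 300/620 = 48.4% → Regimen Y
Overall: Drug A 701/2383 = 29.4%, Regimen Y 915/2454 = 37.3% → Regimen Y
Regimen Y wins overall and in every disease group — no reversal.

Yes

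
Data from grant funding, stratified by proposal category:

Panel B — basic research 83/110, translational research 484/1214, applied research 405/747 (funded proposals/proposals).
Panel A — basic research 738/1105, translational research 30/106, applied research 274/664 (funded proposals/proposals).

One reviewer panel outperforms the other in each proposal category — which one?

Basic research: Panel B 83/110 = 75.5%, Panel A 738/1105 = 66.8% → Panel B
Translational research: Panel B 484/1214 = 39.9%, Panel A 30/106 = 28.3% → Panel B
Applied research: Panel B 405/747 = 54.2%, Panel A 274/664 = 41.3% → Panel B
Panel B has the higher rate in all 3 groups.

Panel B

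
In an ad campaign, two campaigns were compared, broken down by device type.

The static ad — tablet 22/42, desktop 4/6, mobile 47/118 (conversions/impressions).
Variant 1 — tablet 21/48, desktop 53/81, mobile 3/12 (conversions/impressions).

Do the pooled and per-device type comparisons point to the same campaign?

Tablet: the static ad 22/42 = 52.4%, Variant 1 21/48 = 43.8% → the static ad
Desktop: the static ad 4/6 = 66.7%, Variant 1 53/81 = 65.4% → the static ad
Mobile: the static ad 47/118 = 39.8%, Variant 1 3/12 = 25.0% → the static ad
Overall: the static ad 73/166 = 44.0%, Variant 1 77/141 = 54.6% → Variant 1
The static ad wins each device group but Variant 1 wins overall — the comparison reverses. The static ad's impressions skew toward mobile, which has a lower base rate.

No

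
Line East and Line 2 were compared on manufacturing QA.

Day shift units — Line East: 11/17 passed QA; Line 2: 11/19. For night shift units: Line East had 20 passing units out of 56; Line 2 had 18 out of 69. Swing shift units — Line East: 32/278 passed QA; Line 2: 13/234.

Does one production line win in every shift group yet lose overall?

Day shift: Line East 11/17 = 64.7%, Line 2 11/19 = 57.9% → Line East
Night shift: Line East 20/56 = 35.7%, Line 2 18/69 = 26.1% → Line East
Swing shift: Line East 32/278 = 11.5%, Line 2 13/234 = 5.6% → Line East
Overall: Line East 63/351 = 17.9%, Line 2 42/322 = 13.0% → Line East
Line East wins overall and in every shift group — no reversal.

No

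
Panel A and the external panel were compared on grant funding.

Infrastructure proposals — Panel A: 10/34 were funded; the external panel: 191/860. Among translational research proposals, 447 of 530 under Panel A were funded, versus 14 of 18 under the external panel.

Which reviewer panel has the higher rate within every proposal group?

Panel A

Infrastructure: Panel A 10/34 = 29.4%, the external panel 191/860 = 22.2% → Panel A
Translational research: Panel A 447/530 = 84.3%, the external panel 14/18 = 77.8% → Panel A
Panel A has the higher rate in both groups.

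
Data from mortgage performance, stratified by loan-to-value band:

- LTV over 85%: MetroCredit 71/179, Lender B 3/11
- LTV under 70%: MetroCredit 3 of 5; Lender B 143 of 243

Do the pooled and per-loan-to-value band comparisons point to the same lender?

No

LTV over 85%: MetroCredit 71/179 = 39.7%, Lender B 3/11 = 27.3% → MetroCredit
LTV under 70%: MetroCredit 3/5 = 60.0%, Lender B 143/243 = 58.8% → MetroCredit
Overall: MetroCredit 74/184 = 40.2%, Lender B 146/254 = 57.5% → Lender B
MetroCredit wins each loan-to-value group but Lender B wins overall — the comparison reverses. MetroCredit's loans skew toward LTV over 85%, which has a lower base rate.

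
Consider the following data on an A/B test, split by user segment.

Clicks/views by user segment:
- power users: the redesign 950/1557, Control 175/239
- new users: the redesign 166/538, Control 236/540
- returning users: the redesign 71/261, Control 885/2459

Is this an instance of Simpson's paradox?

Power users: the redesign 950/1557 = 61.0%, Control 175/239 = 73.2% → Control
New users: the redesign 166/538 = 30.9%, Control 236/540 = 43.7% → Control
Returning users: the redesign 71/261 = 27.2%, Control 885/2459 = 36.0% → Control
Overall: the redesign 1187/2356 = 50.4%, Control 1296/3238 = 40.0% → the redesign
Control wins each user group but the redesign wins overall — the comparison reverses. Control's views skew toward returning users, which has a lower base rate.

Yes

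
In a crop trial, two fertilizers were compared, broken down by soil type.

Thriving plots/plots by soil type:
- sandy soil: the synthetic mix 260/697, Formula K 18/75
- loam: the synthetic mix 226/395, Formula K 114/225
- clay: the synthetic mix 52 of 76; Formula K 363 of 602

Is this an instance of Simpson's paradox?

Sandy soil: the synthetic mix 260/697 = 37.3%, Formula K 18/75 = 24.0% → the synthetic mix
Loam: the synthetic mix 226/395 = 57.2%, Formula K 114/225 = 50.7% → the synthetic mix
Clay: the synthetic mix 52/76 = 68.4%, Formula K 363/602 = 60.3% → the synthetic mix
Overall: the synthetic mix 538/1168 = 46.1%, Formula K 495/902 = 54.9% → Formula K
The synthetic mix wins each soil group but Formula K wins overall — the comparison reverses. The synthetic mix's plots skew toward sandy soil, which has a lower base rate.

Yes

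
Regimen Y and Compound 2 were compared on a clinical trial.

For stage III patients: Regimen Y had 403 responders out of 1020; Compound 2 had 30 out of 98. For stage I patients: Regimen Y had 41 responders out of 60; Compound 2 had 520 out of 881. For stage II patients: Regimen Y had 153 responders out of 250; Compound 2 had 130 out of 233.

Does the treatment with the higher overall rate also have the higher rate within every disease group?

No

Stage III: Regimen Y 403/1020 = 39.5%, Compound 2 30/98 = 30.6% → Regimen Y
Stage I: Regimen Y 41/60 = 68.3%, Compound 2 520/881 = 59.0% → Regimen Y
Stage II: Regimen Y 153/250 = 61.2%, Compound 2 130/233 = 55.8% → Regimen Y
Overall: Regimen Y 597/1330 = 44.9%, Compound 2 680/1212 = 56.1% → Compound 2
Regimen Y wins each disease group but Compound 2 wins overall — the comparison reverses. Regimen Y's patients skew toward stage III, which has a lower base rate.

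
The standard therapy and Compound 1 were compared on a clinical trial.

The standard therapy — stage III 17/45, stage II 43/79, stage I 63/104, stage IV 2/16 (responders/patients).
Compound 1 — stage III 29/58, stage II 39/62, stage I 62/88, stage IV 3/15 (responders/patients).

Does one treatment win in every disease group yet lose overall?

Stage III: the standard therapy 17/45 = 37.8%, Compound 1 29/58 = 50.0% → Compound 1
Stage II: the standard therapy 43/79 = 54.4%, Compound 1 39/62 = 62.9% → Compound 1
Stage I: the standard therapy 63/104 = 60.6%, Compound 1 62/88 = 70.5% → Compound 1
Stage IV: the standard therapy 2/16 = 12.5%, Compound 1 3/15 = 20.0% → Compound 1
Overall: the standard therapy 125/244 = 51.2%, Compound 1 133/223 = 59.6% → Compound 1
Compound 1 wins overall and in every disease group — no reversal.

No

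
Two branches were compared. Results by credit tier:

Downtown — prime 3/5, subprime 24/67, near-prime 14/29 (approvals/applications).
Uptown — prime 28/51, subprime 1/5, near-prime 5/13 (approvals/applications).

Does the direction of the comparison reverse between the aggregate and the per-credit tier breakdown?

Prime: Downtown 3/5 = 60.0%, Uptown 28/51 = 54.9% → Downtown
Subprime: Downtown 24/67 = 35.8%, Uptown 1/5 = 20.0% → Downtown
Near-prime: Downtown 14/29 = 48.3%, Uptown 5/13 = 38.5% → Downtown
Overall: Downtown 41/101 = 40.6%, Uptown 34/69 = 49.3% → Uptown
Downtown wins each credit group but Uptown wins overall — the comparison reverses. Downtown's applications skew toward subprime, which has a lower base rate.

Yes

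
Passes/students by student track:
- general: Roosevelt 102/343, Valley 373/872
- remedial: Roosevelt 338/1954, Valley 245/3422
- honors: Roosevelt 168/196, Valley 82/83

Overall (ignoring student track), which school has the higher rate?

Roosevelt

General: Roosevelt 102/343 = 29.7%, Valley 373/872 = 42.8% → Valley
Remedial: Roosevelt 338/1954 = 17.3%, Valley 245/3422 = 7.2% → Roosevelt
Honors: Roosevelt 168/196 = 85.7%, Valley 82/83 = 98.8% → Valley
Overall: Roosevelt 608/2493 = 24.4%, Valley 700/4377 = 16.0% → Roosevelt
(Neither sweeps every student group, but Roosevelt has the higher pooled rate.)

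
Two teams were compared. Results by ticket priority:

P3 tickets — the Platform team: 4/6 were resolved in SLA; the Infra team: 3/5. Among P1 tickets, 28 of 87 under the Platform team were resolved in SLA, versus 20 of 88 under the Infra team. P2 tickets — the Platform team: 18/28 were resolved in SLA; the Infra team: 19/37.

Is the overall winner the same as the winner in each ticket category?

P3: the Platform team 4/6 = 66.7%, the Infra team 3/5 = 60.0% → the Platform team
P1: the Platform team 28/87 = 32.2%, the Infra team 20/88 = 22.7% → the Platform team
P2: the Platform team 18/28 = 64.3%, the Infra team 19/37 = 51.4% → the Platform team
Overall: the Platform team 50/121 = 41.3%, the Infra team 42/130 = 32.3% → the Platform team
The Platform team wins overall and in every ticket group — no reversal.

Yes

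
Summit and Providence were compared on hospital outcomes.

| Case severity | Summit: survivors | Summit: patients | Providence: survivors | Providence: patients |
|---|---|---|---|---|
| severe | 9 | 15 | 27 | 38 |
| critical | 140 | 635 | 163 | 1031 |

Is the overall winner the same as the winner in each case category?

Severe: Summit 9/15 = 60.0%, Providence 27/38 = 71.1% → Providence
Critical: Summit 140/635 = 22.0%, Providence 163/1031 = 15.8% → Summit
Overall: Summit 149/650 = 22.9%, Providence 190/1069 = 17.8% → Summit
Neither sweeps: Summit wins 1 of 2 groups, Providence wins 1. Summit wins overall but not every group — no Simpson reversal.

No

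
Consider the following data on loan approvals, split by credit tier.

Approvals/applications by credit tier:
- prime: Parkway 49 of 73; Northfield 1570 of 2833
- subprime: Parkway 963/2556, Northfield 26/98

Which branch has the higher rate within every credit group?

Parkway

Prime: Parkway 49/73 = 67.1%, Northfield 1570/2833 = 55.4% → Parkway
Subprime: Parkway 963/2556 = 37.7%, Northfield 26/98 = 26.5% → Parkway
Parkway has the higher rate in both groups.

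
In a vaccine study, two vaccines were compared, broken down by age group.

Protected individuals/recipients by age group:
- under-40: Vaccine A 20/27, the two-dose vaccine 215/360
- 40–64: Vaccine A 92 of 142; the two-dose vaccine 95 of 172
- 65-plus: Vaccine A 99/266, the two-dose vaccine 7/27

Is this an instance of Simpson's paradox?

Yes

Under-40: Vaccine A 20/27 = 74.1%, the two-dose vaccine 215/360 = 59.7% → Vaccine A
40–64: Vaccine A 92/142 = 64.8%, the two-dose vaccine 95/172 = 55.2% → Vaccine A
65-plus: Vaccine A 99/266 = 37.2%, the two-dose vaccine 7/27 = 25.9% → Vaccine A
Overall: Vaccine A 211/435 = 48.5%, the two-dose vaccine 317/559 = 56.7% → the two-dose vaccine
Vaccine A wins each age group but the two-dose vaccine wins overall — the comparison reverses. Vaccine A's recipients skew toward 65-plus, which has a lower base rate.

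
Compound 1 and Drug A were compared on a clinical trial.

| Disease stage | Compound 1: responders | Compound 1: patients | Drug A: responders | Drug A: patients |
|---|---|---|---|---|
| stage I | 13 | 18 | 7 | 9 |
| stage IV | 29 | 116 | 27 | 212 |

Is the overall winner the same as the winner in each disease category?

Stage I: Compound 1 13/18 = 72.2%, Drug A 7/9 = 77.8% → Drug A
Stage IV: Compound 1 29/116 = 25.0%, Drug A 27/212 = 12.7% → Compound 1
Overall: Compound 1 42/134 = 31.3%, Drug A 34/221 = 15.4% → Compound 1
Neither sweeps: Compound 1 wins 1 of 2 groups, Drug A wins 1. Compound 1 wins overall but not every group — no Simpson reversal.

No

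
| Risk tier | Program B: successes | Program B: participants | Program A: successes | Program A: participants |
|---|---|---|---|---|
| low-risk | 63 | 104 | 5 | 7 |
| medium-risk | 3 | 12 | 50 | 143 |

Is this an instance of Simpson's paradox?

Yes

Low-risk: Program B 63/104 = 60.6%, Program A 5/7 = 71.4% → Program A
Medium-risk: Program B 3/12 = 25.0%, Program A 50/143 = 35.0% → Program A
Overall: Program B 66/116 = 56.9%, Program A 55/150 = 36.7% → Program B
Program A wins each risk group but Program B wins overall — the comparison reverses. Program A's participants skew toward medium-risk, which has a lower base rate.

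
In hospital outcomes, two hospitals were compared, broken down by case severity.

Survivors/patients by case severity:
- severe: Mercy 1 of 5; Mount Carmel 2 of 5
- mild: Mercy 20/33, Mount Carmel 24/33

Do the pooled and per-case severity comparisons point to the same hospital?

Yes

Severe: Mercy 1/5 = 20.0%, Mount Carmel 2/5 = 40.0% → Mount Carmel
Mild: Mercy 20/33 = 60.6%, Mount Carmel 24/33 = 72.7% → Mount Carmel
Overall: Mercy 21/38 = 55.3%, Mount Carmel 26/38 = 68.4% → Mount Carmel
Mount Carmel wins overall and in every case group — no reversal.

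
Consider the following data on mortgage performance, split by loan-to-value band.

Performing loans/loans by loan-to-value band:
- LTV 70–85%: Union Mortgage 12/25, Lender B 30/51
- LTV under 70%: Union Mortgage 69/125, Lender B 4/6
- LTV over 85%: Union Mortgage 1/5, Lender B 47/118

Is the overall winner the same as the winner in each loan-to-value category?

No

LTV 70–85%: Union Mortgage 12/25 = 48.0%, Lender B 30/51 = 58.8% → Lender B
LTV under 70%: Union Mortgage 69/125 = 55.2%, Lender B 4/6 = 66.7% → Lender B
LTV over 85%: Union Mortgage 1/5 = 20.0%, Lender B 47/118 = 39.8% → Lender B
Overall: Union Mortgage 82/155 = 52.9%, Lender B 81/175 = 46.3% → Union Mortgage
Lender B wins each loan-to-value group but Union Mortgage wins overall — the comparison reverses. Lender B's loans skew toward LTV over 85%, which has a lower base rate.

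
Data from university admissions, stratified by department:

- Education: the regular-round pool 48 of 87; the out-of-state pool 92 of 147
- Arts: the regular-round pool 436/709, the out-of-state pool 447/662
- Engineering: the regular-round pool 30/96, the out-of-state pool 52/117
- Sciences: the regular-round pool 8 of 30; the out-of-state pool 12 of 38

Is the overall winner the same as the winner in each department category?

Yes

Education: the regular-round pool 48/87 = 55.2%, the out-of-state pool 92/147 = 62.6% → the out-of-state pool
Arts: the regular-round pool 436/709 = 61.5%, the out-of-state pool 447/662 = 67.5% → the out-of-state pool
Engineering: the regular-round pool 30/96 = 31.2%, the out-of-state pool 52/117 = 44.4% → the out-of-state pool
Sciences: the regular-round pool 8/30 = 26.7%, the out-of-state pool 12/38 = 31.6% → the out-of-state pool
Overall: the regular-round pool 522/922 = 56.6%, the out-of-state pool 603/964 = 62.6% → the out-of-state pool
The out-of-state pool wins overall and in every department group — no reversal.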